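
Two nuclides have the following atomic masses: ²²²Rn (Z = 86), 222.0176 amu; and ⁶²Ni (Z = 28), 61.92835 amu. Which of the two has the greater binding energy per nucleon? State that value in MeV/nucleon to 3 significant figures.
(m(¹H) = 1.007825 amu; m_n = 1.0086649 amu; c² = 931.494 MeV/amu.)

⁶²Ni; 8.79 MeV/nucleon

²²²Rn: Σm = 86(1.007825) + 136(1.0086649) = 223.8513764 amu; Δm = 1.8337764 amu; E_B = 1708.15 MeV; E_B/A = 7.694 MeV
⁶²Ni: Σm = 28(1.007825) + 34(1.0086649) = 62.5137066 amu; Δm = 0.5853566 amu; E_B = 545.256 MeV; E_B/A = 8.794 MeV
⁶²Ni has the higher binding energy per nucleon, so it is the more tightly bound nucleus.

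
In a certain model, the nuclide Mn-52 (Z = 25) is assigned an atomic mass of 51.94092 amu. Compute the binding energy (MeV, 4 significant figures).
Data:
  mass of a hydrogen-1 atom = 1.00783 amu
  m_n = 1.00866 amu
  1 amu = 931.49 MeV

Z = 25, so N = A − Z = 52 − 25 = 27.
Total constituent mass: 25 × 1.00783 + 27 × 1.00866 = 52.42957 amu
Mass defect Δm = 52.42957 − 51.94092 = 0.48865 amu
Converting to energy: 0.48865 amu × 931.49 MeV/amu = 455.173 MeV

455.2 MeV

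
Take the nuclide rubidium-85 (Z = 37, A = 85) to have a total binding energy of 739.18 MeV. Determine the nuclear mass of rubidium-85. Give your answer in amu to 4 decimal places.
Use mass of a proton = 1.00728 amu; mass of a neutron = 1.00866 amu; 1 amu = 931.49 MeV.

84.8915 amu

Mass defect = 739.18 MeV / (931.49 MeV/amu) = 0.793546 amu
Constituent mass = 37(1.00728) + 48(1.00866) = 85.68504 amu
Nuclear mass = 85.68504 − 0.793546 = 84.891494 amu ≈ 84.8915 amu (to 4 decimal places)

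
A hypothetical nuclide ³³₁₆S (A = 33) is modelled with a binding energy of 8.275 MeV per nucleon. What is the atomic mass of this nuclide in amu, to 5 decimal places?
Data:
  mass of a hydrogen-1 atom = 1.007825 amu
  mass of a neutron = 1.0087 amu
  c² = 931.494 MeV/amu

32.97994 amu

Total binding energy = 33 × 8.275 = 273.075 MeV
Mass defect = 273.075 MeV / (931.494 MeV/amu) = 0.2931581 amu
Constituent mass = 16(1.007825) + 17(1.0087) = 33.273100 amu
Atomic mass = 33.273100 − 0.2931581 = 32.9799419 amu ≈ 32.97994 amu (to 5 decimal places)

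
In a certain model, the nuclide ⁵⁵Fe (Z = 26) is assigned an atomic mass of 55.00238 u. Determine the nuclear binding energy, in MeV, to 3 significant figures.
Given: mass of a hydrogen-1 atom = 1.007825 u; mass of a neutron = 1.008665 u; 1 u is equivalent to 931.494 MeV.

With 26 protons and 29 neutrons (A = 55):
Total constituent mass: 26 × 1.007825 + 29 × 1.008665 = 55.454735 u
Mass defect Δm = 55.454735 − 55.00238 = 0.452355 u
Binding energy = Δm·c² = 0.452355 × 931.494 MeV/u = 421.366 MeV

421 MeV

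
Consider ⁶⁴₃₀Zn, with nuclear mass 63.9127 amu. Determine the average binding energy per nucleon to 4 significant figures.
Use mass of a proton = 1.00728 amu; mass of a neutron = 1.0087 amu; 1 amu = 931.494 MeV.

Σm = 30·m_p + 34·m_n = 30.21840 + 34.2958 = 64.51420 amu
Mass defect Δm = 64.51420 − 63.9127 = 0.60150 amu
Binding energy = Δm·c² = 0.60150 × 931.494 MeV/amu = 560.294 MeV
Per nucleon: 560.294 / 64 = 8.755 MeV

8.755 MeV/nucleon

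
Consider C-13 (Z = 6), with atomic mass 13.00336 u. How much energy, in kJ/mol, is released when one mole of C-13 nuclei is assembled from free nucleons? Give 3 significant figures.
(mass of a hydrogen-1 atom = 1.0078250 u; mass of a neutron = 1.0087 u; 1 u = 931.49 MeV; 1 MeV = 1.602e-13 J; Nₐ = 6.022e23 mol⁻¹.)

9.39e+09 kJ/mol

The nucleus contains 6 protons and 13 − 6 = 7 neutrons.
Mass of separated nucleons = 6(1.0078250) + 7(1.0087) = 6.0469500 + 7.0609 = 13.1078500 u
Mass defect Δm = 13.1078500 − 13.00336 = 0.1044900 u
Binding energy = Δm·c² = 0.1044900 × 931.49 MeV/u = 97.3314 MeV
Per nucleus in joules: 97.3314 MeV × 1.602e-13 J/MeV = 1.5592e-11 J
Per mole: 1.5592e-11 J × 6.022e23 mol⁻¹ = 9.3895e+12 J/mol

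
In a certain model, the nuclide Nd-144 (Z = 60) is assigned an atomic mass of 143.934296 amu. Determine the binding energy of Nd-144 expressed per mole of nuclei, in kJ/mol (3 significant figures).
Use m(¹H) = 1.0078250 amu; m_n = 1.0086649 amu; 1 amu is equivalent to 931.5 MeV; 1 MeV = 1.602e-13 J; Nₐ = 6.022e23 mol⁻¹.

1.14e+11 kJ/mol

With 60 protons and 84 neutrons (A = 144):
Total constituent mass: 60 × 1.0078250 + 84 × 1.0086649 = 145.1973516 amu
The mass defect is 145.1973516 − 143.934296 = 1.2630556 amu.
Converting to energy: 1.2630556 amu × 931.5 MeV/amu = 1176.54 MeV
Per nucleus in joules: 1176.54 MeV × 1.602e-13 J/MeV = 1.8848e-10 J
Per mole: 1.8848e-10 J × 6.022e23 mol⁻¹ = 1.1350e+14 J/mol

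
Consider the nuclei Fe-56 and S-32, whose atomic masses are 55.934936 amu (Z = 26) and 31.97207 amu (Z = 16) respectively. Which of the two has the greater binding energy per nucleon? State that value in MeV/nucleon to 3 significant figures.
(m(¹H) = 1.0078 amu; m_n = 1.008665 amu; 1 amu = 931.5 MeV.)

Fe-56; 8.78 MeV/nucleon

Fe-56: Σm = 26(1.0078) + 30(1.008665) = 56.462750 amu; Δm = 0.527814 amu; E_B = 491.66 MeV; E_B/A = 8.780 MeV
S-32: Σm = 16(1.0078) + 16(1.008665) = 32.263440 amu; Δm = 0.291370 amu; E_B = 271.41 MeV; E_B/A = 8.482 MeV
Fe-56 has the higher binding energy per nucleon, so it is the more tightly bound nucleus.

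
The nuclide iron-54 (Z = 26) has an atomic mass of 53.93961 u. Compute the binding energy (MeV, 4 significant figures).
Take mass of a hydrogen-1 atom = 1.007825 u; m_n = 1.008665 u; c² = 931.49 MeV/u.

471.8 MeV

Z = 26, so N = A − Z = 54 − 26 = 28.
Σm = 26·m(¹H) + 28·m_n = 26.203450 + 28.242620 = 54.446070 u
Δm = 54.446070 − 53.93961 = 0.506460 u
Binding energy = Δm·c² = 0.506460 × 931.49 MeV/u = 471.762 MeV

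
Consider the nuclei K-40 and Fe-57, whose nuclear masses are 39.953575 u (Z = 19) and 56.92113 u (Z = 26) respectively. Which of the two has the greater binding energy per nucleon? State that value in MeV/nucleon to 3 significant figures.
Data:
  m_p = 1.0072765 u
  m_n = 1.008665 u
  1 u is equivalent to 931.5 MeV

Fe-57; 8.77 MeV/nucleon

K-40: Σm = 19(1.0072765) + 21(1.008665) = 40.3202185 u; Δm = 0.3666435 u; E_B = 341.53 MeV; E_B/A = 8.538 MeV
Fe-57: Σm = 26(1.0072765) + 31(1.008665) = 57.4578040 u; Δm = 0.5366740 u; E_B = 499.91 MeV; E_B/A = 8.770 MeV
Fe-57 has the higher binding energy per nucleon, so it is the more tightly bound nucleus.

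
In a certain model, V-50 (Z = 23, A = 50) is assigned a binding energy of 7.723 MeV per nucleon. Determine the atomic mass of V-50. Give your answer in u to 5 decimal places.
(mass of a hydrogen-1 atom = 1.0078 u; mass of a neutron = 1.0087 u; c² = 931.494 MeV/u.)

Total binding energy = 50 × 7.723 = 386.150 MeV
Mass defect = 386.150 MeV / (931.494 MeV/u) = 0.4145491 u
Constituent mass = 23(1.0078) + 27(1.0087) = 50.4143 u
Atomic mass = 50.4143 − 0.4145491 = 49.9997509 u ≈ 49.99975 u (to 5 decimal places)

49.99975 u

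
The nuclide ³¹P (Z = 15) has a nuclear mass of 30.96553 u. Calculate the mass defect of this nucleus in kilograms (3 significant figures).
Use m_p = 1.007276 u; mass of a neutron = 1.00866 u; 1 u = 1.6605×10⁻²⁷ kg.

4.69e-28 kg

Total constituent mass: 15 × 1.007276 + 16 × 1.00866 = 31.247700 u
The mass defect is 31.247700 − 30.96553 = 0.282170 u.
In SI units: 0.282170 u × 1.6605×10⁻²⁷ kg/u = 4.6854e-28 kg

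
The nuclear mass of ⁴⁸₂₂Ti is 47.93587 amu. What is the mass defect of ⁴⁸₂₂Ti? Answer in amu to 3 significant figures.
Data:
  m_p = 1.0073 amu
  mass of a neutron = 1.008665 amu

With 22 protons and 26 neutrons (A = 48):
Σm = 22·m_p + 26·m_n = 22.1606 + 26.225290 = 48.385890 amu
The mass defect is 48.385890 − 47.93587 = 0.450020 amu.

0.450 amu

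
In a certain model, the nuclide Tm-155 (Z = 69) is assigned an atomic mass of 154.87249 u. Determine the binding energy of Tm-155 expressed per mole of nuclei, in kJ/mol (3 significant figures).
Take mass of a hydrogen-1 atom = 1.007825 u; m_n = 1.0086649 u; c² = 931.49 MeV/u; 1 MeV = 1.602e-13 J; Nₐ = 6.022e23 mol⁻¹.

1.27e+11 kJ/mol

Total constituent mass: 69 × 1.007825 + 86 × 1.0086649 = 156.2851064 u
The mass defect is 156.2851064 − 154.87249 = 1.4126164 u.
Converting to energy: 1.4126164 u × 931.49 MeV/u = 1315.84 MeV
Per nucleus in joules: 1315.84 MeV × 1.602e-13 J/MeV = 2.1080e-10 J
Per mole: 2.1080e-10 J × 6.022e23 mol⁻¹ = 1.2694e+14 J/mol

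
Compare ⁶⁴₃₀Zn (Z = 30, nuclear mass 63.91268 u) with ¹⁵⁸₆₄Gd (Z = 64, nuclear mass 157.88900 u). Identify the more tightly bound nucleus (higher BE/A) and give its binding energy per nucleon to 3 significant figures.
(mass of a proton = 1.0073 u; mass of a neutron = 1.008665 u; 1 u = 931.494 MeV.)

⁶⁴₃₀Zn: Σm = 30(1.0073) + 34(1.008665) = 64.513610 u; Δm = 0.600930 u; E_B = 559.76 MeV; E_B/A = 8.746 MeV
¹⁵⁸₆₄Gd: Σm = 64(1.0073) + 94(1.008665) = 159.281710 u; Δm = 1.392710 u; E_B = 1297.3 MeV; E_B/A = 8.211 MeV
⁶⁴₃₀Zn has the higher binding energy per nucleon, so it is the more tightly bound nucleus.

⁶⁴₃₀Zn; 8.75 MeV/nucleon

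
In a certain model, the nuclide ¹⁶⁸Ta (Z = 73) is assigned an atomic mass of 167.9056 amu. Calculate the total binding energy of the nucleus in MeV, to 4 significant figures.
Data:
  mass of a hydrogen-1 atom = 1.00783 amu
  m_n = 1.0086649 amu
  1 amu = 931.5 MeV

1387 MeV

Z = 73, so N = A − Z = 168 − 73 = 95.
Total constituent mass: 73 × 1.00783 + 95 × 1.0086649 = 169.3947555 amu
The mass defect is 169.3947555 − 167.9056 = 1.4891555 amu.
Binding energy = Δm·c² = 1.4891555 × 931.5 MeV/amu = 1387.15 MeV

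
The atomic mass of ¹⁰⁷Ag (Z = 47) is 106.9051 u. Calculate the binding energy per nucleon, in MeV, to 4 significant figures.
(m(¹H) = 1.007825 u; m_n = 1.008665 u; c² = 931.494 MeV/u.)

8.554 MeV/nucleon

Σm = 47·m(¹H) + 60·m_n = 47.367775 + 60.519900 = 107.887675 u
The mass defect is 107.887675 − 106.9051 = 0.982575 u.
E_B = 0.982575 × 931.494 = 915.263 MeV
Dividing by A = 107 gives 8.554 MeV per nucleon.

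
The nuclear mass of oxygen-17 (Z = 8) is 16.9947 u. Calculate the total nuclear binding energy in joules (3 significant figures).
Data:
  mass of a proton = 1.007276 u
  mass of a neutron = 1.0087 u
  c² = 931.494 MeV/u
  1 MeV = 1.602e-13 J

2.12e-11 J

Σm = 8·m_p + 9·m_n = 8.058208 + 9.0783 = 17.136508 u
The mass defect is 17.136508 − 16.9947 = 0.141808 u.
E_B = 0.141808 × 931.494 = 132.093 MeV
In joules: 132.093 MeV × 1.602e-13 J/MeV = 2.1161e-11 J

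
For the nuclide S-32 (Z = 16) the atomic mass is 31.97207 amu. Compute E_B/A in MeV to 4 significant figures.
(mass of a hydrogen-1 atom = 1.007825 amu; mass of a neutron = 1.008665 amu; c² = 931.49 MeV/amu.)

Z = 16, so N = A − Z = 32 − 16 = 16.
Total constituent mass: 16 × 1.007825 + 16 × 1.008665 = 32.263840 amu
Mass defect Δm = 32.263840 − 31.97207 = 0.291770 amu
E_B = 0.291770 × 931.49 = 271.781 MeV
BE/A = 271.781 MeV / 32 = 8.493 MeV/nucleon

8.493 MeV/nucleon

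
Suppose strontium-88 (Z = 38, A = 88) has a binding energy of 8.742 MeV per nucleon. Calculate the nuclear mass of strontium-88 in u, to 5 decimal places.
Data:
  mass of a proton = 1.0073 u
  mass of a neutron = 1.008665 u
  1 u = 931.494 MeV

87.88478 u

Total binding energy = 88 × 8.742 = 769.296 MeV
Mass defect = 769.296 MeV / (931.494 MeV/u) = 0.8258733 u
Constituent mass = 38(1.0073) + 50(1.008665) = 88.710650 u
Nuclear mass = 88.710650 − 0.8258733 = 87.8847767 u ≈ 87.88478 u (to 5 decimal places)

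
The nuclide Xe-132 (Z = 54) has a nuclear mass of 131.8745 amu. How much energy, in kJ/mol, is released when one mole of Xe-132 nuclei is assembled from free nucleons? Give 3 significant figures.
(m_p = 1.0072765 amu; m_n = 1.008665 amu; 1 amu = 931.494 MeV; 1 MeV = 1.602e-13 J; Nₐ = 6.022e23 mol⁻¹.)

Σm = 54·m_p + 78·m_n = 54.3929310 + 78.675870 = 133.0688010 amu
The mass defect is 133.0688010 − 131.8745 = 1.1943010 amu.
E_B = 1.1943010 × 931.494 = 1112.48 MeV
Per nucleus in joules: 1112.48 MeV × 1.602e-13 J/MeV = 1.7822e-10 J
Per mole: 1.7822e-10 J × 6.022e23 mol⁻¹ = 1.0732e+14 J/mol

1.07e+11 kJ/mol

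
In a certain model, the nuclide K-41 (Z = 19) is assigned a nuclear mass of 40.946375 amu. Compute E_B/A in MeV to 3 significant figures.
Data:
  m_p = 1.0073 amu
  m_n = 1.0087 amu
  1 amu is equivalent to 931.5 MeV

Z = 19, so N = A − Z = 41 − 19 = 22.
Σm = 19·m_p + 22·m_n = 19.1387 + 22.1914 = 41.3301 amu
Mass defect Δm = 41.3301 − 40.946375 = 0.383725 amu
Binding energy = Δm·c² = 0.383725 × 931.5 MeV/amu = 357.440 MeV
BE/A = 357.440 MeV / 41 = 8.718 MeV/nucleon

8.72 MeV/nucleon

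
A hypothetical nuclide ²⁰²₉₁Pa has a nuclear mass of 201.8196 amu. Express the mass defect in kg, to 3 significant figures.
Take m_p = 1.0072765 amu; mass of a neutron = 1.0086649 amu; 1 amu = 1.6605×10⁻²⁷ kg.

3.00e-27 kg

Σm = 91·m_p + 111·m_n = 91.6621615 + 111.9618039 = 203.6239654 amu
The mass defect is 203.6239654 − 201.8196 = 1.8043654 amu.
In SI units: 1.8043654 amu × 1.6605×10⁻²⁷ kg/amu = 2.9961e-27 kg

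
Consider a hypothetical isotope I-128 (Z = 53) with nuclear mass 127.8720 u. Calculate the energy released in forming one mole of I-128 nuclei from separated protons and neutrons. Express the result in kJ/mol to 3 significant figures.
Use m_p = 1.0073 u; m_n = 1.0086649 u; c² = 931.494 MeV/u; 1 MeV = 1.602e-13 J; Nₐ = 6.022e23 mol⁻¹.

1.05e+11 kJ/mol

With 53 protons and 75 neutrons (A = 128):
Mass of separated nucleons = 53(1.0073) + 75(1.0086649) = 53.3869 + 75.6498675 = 129.0367675 u
Δm = 129.0367675 − 127.8720 = 1.1647675 u
Binding energy = Δm·c² = 1.1647675 × 931.494 MeV/u = 1084.97 MeV
Per nucleus in joules: 1084.97 MeV × 1.602e-13 J/MeV = 1.7381e-10 J
Per mole: 1.7381e-10 J × 6.022e23 mol⁻¹ = 1.0467e+14 J/mol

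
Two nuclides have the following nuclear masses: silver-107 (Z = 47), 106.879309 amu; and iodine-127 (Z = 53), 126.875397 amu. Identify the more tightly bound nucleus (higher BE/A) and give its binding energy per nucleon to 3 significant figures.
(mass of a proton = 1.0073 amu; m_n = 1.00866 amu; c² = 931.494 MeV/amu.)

silver-107; 8.56 MeV/nucleon

silver-107: Σm = 47(1.0073) + 60(1.00866) = 107.86270 amu; Δm = 0.983391 amu; E_B = 916.02 MeV; E_B/A = 8.561 MeV
iodine-127: Σm = 53(1.0073) + 74(1.00866) = 128.02774 amu; Δm = 1.152343 amu; E_B = 1073.4 MeV; E_B/A = 8.452 MeV
silver-107 has the higher binding energy per nucleon, so it is the more tightly bound nucleus.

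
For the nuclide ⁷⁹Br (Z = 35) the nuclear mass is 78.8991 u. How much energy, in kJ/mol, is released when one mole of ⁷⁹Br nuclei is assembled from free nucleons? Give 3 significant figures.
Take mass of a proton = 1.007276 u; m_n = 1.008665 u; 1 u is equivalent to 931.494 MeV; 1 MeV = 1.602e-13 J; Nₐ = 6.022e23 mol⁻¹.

6.62e+10 kJ/mol

Mass of separated nucleons = 35(1.007276) + 44(1.008665) = 35.254660 + 44.381260 = 79.635920 u
Mass defect Δm = 79.635920 − 78.8991 = 0.736820 u
Converting to energy: 0.736820 u × 931.494 MeV/u = 686.343 MeV
Per nucleus in joules: 686.343 MeV × 1.602e-13 J/MeV = 1.0995e-10 J
Per mole: 1.0995e-10 J × 6.022e23 mol⁻¹ = 6.6212e+13 J/mol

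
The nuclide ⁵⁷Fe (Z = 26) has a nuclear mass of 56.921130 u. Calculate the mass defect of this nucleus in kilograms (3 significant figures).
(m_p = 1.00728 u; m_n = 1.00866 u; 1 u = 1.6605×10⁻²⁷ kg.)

8.91e-28 kg

With 26 protons and 31 neutrons (A = 57):
Σm = 26·m_p + 31·m_n = 26.18928 + 31.26846 = 57.45774 u
Δm = 57.45774 − 56.921130 = 0.536610 u
In SI units: 0.536610 u × 1.6605×10⁻²⁷ kg/u = 8.9104e-28 kg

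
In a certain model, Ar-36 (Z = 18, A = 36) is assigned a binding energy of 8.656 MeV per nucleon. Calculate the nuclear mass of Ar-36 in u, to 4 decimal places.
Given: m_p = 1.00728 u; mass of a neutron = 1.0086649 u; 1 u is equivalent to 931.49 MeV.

Total binding energy = 36 × 8.656 = 311.616 MeV
Mass defect = 311.616 MeV / (931.49 MeV/u) = 0.334535 u
Constituent mass = 18(1.00728) + 18(1.0086649) = 36.2870082 u
Nuclear mass = 36.2870082 − 0.334535 = 35.9524732 u ≈ 35.9525 u (to 4 decimal places)

35.9525 u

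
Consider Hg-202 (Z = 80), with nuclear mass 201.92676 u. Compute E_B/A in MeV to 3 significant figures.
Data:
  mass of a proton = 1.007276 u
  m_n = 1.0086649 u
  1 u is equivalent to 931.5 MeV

7.90 MeV/nucleon

Mass of separated nucleons = 80(1.007276) + 122(1.0086649) = 80.582080 + 123.0571178 = 203.6391978 u
Δm = 203.6391978 − 201.92676 = 1.7124378 u
E_B = 1.7124378 × 931.5 = 1595.14 MeV
Per nucleon: 1595.14 / 202 = 7.897 MeV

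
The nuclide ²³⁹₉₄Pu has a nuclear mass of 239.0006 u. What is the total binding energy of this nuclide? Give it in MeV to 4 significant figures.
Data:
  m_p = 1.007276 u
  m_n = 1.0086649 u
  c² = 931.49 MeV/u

With 94 protons and 145 neutrons (A = 239):
Mass of separated nucleons = 94(1.007276) + 145(1.0086649) = 94.683944 + 146.2564105 = 240.9403545 u
Δm = 240.9403545 − 239.0006 = 1.9397545 u
Binding energy = Δm·c² = 1.9397545 × 931.49 MeV/u = 1806.86 MeV

1807 MeV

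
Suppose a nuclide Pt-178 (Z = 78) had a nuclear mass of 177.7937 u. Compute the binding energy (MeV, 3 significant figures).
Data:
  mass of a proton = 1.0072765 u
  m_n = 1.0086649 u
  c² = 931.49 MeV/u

Z = 78, so N = A − Z = 178 − 78 = 100.
Total constituent mass: 78 × 1.0072765 + 100 × 1.0086649 = 179.4340570 u
Δm = 179.4340570 − 177.7937 = 1.6403570 u
Binding energy = Δm·c² = 1.6403570 × 931.49 MeV/u = 1527.98 MeV

1530 MeV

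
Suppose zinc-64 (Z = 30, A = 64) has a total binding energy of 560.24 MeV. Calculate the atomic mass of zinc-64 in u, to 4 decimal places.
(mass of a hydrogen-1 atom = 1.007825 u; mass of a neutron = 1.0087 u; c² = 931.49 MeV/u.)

63.9291 u

Mass defect = 560.24 MeV / (931.49 MeV/u) = 0.601445 u
Constituent mass = 30(1.007825) + 34(1.0087) = 64.530550 u
Atomic mass = 64.530550 − 0.601445 = 63.929105 u ≈ 63.9291 u (to 4 decimal places)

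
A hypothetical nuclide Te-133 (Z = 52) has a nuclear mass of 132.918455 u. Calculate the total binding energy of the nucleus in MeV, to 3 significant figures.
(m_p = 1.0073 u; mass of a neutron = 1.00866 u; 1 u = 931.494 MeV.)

1080 MeV

With 52 protons and 81 neutrons (A = 133):
Σm = 52·m_p + 81·m_n = 52.3796 + 81.70146 = 134.08106 u
Δm = 134.08106 − 132.918455 = 1.162605 u
E_B = 1.162605 × 931.494 = 1082.96 MeV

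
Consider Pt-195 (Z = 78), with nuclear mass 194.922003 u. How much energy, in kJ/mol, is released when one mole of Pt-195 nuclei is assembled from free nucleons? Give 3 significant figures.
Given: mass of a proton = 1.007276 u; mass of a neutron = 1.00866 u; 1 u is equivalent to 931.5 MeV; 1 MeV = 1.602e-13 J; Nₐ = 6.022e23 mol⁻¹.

With 78 protons and 117 neutrons (A = 195):
Σm = 78·m_p + 117·m_n = 78.567528 + 118.01322 = 196.580748 u
The mass defect is 196.580748 − 194.922003 = 1.658745 u.
E_B = 1.658745 × 931.5 = 1545.12 MeV
Per nucleus in joules: 1545.12 MeV × 1.602e-13 J/MeV = 2.4753e-10 J
Per mole: 2.4753e-10 J × 6.022e23 mol⁻¹ = 1.4906e+14 J/mol

1.49e+11 kJ/mol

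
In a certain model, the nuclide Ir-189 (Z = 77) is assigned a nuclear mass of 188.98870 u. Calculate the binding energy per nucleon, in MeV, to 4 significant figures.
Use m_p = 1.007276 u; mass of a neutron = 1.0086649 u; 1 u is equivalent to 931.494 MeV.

7.600 MeV/nucleon

Mass of separated nucleons = 77(1.007276) + 112(1.0086649) = 77.560252 + 112.9704688 = 190.5307208 u
Mass defect Δm = 190.5307208 − 188.98870 = 1.5420208 u
Binding energy = Δm·c² = 1.5420208 × 931.494 MeV/u = 1436.38 MeV
BE/A = 1436.38 MeV / 189 = 7.600 MeV/nucleon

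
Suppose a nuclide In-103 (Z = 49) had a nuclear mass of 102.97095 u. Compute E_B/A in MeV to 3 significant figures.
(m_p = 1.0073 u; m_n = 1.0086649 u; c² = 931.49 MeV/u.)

7.73 MeV/nucleon

Σm = 49·m_p + 54·m_n = 49.3577 + 54.4679046 = 103.8256046 u
Mass defect Δm = 103.8256046 − 102.97095 = 0.8546546 u
Converting to energy: 0.8546546 u × 931.49 MeV/u = 796.102 MeV
BE/A = 796.102 MeV / 103 = 7.729 MeV/nucleon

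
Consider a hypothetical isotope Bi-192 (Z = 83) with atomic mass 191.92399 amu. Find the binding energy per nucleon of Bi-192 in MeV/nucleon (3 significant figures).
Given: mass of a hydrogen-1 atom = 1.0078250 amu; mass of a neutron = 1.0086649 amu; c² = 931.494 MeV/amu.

8.10 MeV/nucleon

Total constituent mass: 83 × 1.0078250 + 109 × 1.0086649 = 193.5939491 amu
The mass defect is 193.5939491 − 191.92399 = 1.6699591 amu.
Binding energy = Δm·c² = 1.6699591 × 931.494 MeV/amu = 1555.56 MeV
Per nucleon: 1555.56 / 192 = 8.102 MeV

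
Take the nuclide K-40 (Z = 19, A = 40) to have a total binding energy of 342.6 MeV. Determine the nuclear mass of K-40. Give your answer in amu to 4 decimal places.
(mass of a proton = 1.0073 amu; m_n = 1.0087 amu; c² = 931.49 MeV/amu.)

Mass defect = 342.6 MeV / (931.49 MeV/amu) = 0.367798 amu
Constituent mass = 19(1.0073) + 21(1.0087) = 40.3214 amu
Nuclear mass = 40.3214 − 0.367798 = 39.953602 amu ≈ 39.9536 amu (to 4 decimal places)

39.9536 amu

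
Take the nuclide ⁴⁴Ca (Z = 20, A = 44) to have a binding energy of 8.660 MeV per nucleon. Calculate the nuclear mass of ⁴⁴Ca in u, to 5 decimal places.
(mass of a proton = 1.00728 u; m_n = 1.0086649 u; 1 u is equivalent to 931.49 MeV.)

Total binding energy = 44 × 8.660 = 381.040 MeV
Mass defect = 381.040 MeV / (931.49 MeV/u) = 0.4090650 u
Constituent mass = 20(1.00728) + 24(1.0086649) = 44.3535576 u
Nuclear mass = 44.3535576 − 0.4090650 = 43.9444926 u ≈ 43.94449 u (to 5 decimal places)

43.94449 u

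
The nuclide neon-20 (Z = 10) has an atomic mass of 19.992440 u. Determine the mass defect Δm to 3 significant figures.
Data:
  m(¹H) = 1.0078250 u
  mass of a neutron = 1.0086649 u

Mass of separated nucleons = 10(1.0078250) + 10(1.0086649) = 10.0782500 + 10.0866490 = 20.1648990 u
Δm = 20.1648990 − 19.992440 = 0.1724590 u

0.172 u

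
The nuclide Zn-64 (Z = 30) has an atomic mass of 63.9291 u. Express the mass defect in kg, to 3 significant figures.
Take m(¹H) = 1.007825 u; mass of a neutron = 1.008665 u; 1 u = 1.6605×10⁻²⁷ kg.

Z = 30, so N = A − Z = 64 − 30 = 34.
Mass of separated nucleons = 30(1.007825) + 34(1.008665) = 30.234750 + 34.294610 = 64.529360 u
The mass defect is 64.529360 − 63.9291 = 0.600260 u.
In SI units: 0.600260 u × 1.6605×10⁻²⁷ kg/u = 9.9673e-28 kg

9.97e-28 kg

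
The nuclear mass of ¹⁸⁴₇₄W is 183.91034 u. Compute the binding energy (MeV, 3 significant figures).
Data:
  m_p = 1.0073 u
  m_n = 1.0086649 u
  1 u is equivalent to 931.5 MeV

With 74 protons and 110 neutrons (A = 184):
Σm = 74·m_p + 110·m_n = 74.5402 + 110.9531390 = 185.4933390 u
The mass defect is 185.4933390 − 183.91034 = 1.5829990 u.
E_B = 1.5829990 × 931.5 = 1474.56 MeV

1470 MeV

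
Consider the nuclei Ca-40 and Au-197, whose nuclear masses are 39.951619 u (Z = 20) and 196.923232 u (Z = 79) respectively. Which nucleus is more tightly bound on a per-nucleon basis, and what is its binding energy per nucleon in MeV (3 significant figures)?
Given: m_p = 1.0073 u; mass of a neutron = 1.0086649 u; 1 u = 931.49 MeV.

Ca-40; 8.56 MeV/nucleon

Ca-40: Σm = 20(1.0073) + 20(1.0086649) = 40.3192980 u; Δm = 0.3676790 u; E_B = 342.49 MeV; E_B/A = 8.562 MeV
Au-197: Σm = 79(1.0073) + 118(1.0086649) = 198.5991582 u; Δm = 1.6759262 u; E_B = 1561.1 MeV; E_B/A = 7.924 MeV
Ca-40 has the higher binding energy per nucleon, so it is the more tightly bound nucleus.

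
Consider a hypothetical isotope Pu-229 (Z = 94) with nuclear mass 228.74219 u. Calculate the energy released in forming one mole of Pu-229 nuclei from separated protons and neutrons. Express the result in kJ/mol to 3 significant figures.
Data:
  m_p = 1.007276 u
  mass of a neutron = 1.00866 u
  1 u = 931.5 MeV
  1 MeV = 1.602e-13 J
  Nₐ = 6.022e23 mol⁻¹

1.90e+11 kJ/mol

Σm = 94·m_p + 135·m_n = 94.683944 + 136.16910 = 230.853044 u
The mass defect is 230.853044 − 228.74219 = 2.110854 u.
Converting to energy: 2.110854 u × 931.5 MeV/u = 1966.26 MeV
Per nucleus in joules: 1966.26 MeV × 1.602e-13 J/MeV = 3.1499e-10 J
Per mole: 3.1499e-10 J × 6.022e23 mol⁻¹ = 1.8969e+14 J/mol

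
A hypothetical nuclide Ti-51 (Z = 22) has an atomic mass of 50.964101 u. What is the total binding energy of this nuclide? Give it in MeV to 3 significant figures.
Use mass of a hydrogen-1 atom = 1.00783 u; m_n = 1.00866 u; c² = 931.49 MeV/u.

428 MeV

Σm = 22·m(¹H) + 29·m_n = 22.17226 + 29.25114 = 51.42340 u
Mass defect Δm = 51.42340 − 50.964101 = 0.459299 u
E_B = 0.459299 × 931.49 = 427.832 MeV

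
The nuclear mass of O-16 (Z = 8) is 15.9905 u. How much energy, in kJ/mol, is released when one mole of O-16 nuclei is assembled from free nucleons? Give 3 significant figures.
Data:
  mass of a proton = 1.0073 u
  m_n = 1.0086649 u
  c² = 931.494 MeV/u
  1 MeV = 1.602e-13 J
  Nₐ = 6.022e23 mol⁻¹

With 8 protons and 8 neutrons (A = 16):
Mass of separated nucleons = 8(1.0073) + 8(1.0086649) = 8.0584 + 8.0693192 = 16.1277192 u
Mass defect Δm = 16.1277192 − 15.9905 = 0.1372192 u
Binding energy = Δm·c² = 0.1372192 × 931.494 MeV/u = 127.819 MeV
Per nucleus in joules: 127.819 MeV × 1.602e-13 J/MeV = 2.0477e-11 J
Per mole: 2.0477e-11 J × 6.022e23 mol⁻¹ = 1.2331e+13 J/mol

1.23e+10 kJ/mol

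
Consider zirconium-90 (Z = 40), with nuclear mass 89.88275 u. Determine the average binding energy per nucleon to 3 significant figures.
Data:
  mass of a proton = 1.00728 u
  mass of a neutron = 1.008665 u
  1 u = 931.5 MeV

With 40 protons and 50 neutrons (A = 90):
Σm = 40·m_p + 50·m_n = 40.29120 + 50.433250 = 90.724450 u
The mass defect is 90.724450 − 89.88275 = 0.841700 u.
E_B = 0.841700 × 931.5 = 784.044 MeV
Dividing by A = 90 gives 8.712 MeV per nucleon.

8.71 MeV/nucleon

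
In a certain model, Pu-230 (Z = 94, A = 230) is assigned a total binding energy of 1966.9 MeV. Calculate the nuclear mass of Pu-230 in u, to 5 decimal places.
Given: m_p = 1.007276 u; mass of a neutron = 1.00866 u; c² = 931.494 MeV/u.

229.75015 u

Mass defect = 1966.9 MeV / (931.494 MeV/u) = 2.1115541 u
Constituent mass = 94(1.007276) + 136(1.00866) = 231.861704 u
Nuclear mass = 231.861704 − 2.1115541 = 229.7501499 u ≈ 229.75015 u (to 5 decimal places)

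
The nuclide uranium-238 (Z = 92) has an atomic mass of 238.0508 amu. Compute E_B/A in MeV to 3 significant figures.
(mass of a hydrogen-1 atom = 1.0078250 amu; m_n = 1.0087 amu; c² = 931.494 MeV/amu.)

7.59 MeV/nucleon

Z = 92, so N = A − Z = 238 − 92 = 146.
Total constituent mass: 92 × 1.0078250 + 146 × 1.0087 = 239.9901000 amu
Mass defect Δm = 239.9901000 − 238.0508 = 1.9393000 amu
Binding energy = Δm·c² = 1.9393000 × 931.494 MeV/amu = 1806.45 MeV
BE/A = 1806.45 MeV / 238 = 7.590 MeV/nucleon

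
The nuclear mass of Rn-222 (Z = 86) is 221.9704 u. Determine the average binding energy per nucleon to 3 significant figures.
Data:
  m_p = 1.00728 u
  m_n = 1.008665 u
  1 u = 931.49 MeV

7.70 MeV/nucleon

The nucleus contains 86 protons and 222 − 86 = 136 neutrons.
Mass of separated nucleons = 86(1.00728) + 136(1.008665) = 86.62608 + 137.178440 = 223.804520 u
Δm = 223.804520 − 221.9704 = 1.834120 u
Binding energy = Δm·c² = 1.834120 × 931.49 MeV/u = 1708.46 MeV
Dividing by A = 222 gives 7.696 MeV per nucleon.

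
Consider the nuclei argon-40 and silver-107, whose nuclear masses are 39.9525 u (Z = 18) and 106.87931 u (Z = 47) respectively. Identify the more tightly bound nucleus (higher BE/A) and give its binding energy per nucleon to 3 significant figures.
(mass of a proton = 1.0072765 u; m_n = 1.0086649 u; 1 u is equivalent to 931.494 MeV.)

argon-40: Σm = 18(1.0072765) + 22(1.0086649) = 40.3216048 u; Δm = 0.3691048 u; E_B = 343.819 MeV; E_B/A = 8.595 MeV
silver-107: Σm = 47(1.0072765) + 60(1.0086649) = 107.8618895 u; Δm = 0.9825795 u; E_B = 915.27 MeV; E_B/A = 8.554 MeV
argon-40 has the higher binding energy per nucleon, so it is the more tightly bound nucleus.

argon-40; 8.60 MeV/nucleon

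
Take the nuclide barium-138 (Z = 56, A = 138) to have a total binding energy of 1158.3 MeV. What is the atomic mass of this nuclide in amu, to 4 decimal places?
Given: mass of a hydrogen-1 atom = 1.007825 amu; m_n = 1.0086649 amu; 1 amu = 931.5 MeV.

137.9052 amu

Mass defect = 1158.3 MeV / (931.5 MeV/amu) = 1.243478 amu
Constituent mass = 56(1.007825) + 82(1.0086649) = 139.1487218 amu
Atomic mass = 139.1487218 − 1.243478 = 137.9052438 amu ≈ 137.9052 amu (to 4 decimal places)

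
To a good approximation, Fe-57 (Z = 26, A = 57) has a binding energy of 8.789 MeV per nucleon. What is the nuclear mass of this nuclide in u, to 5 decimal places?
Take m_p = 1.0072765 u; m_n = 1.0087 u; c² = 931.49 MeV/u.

56.92107 u

Total binding energy = 57 × 8.789 = 500.973 MeV
Mass defect = 500.973 MeV / (931.49 MeV/u) = 0.5378190 u
Constituent mass = 26(1.0072765) + 31(1.0087) = 57.4588890 u
Nuclear mass = 57.4588890 − 0.5378190 = 56.9210700 u ≈ 56.92107 u (to 5 decimal places)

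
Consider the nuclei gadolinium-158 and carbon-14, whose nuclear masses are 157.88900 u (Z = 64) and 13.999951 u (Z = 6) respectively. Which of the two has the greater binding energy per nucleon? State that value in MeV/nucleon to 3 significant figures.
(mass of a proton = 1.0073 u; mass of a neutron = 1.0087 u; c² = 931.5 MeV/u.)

gadolinium-158: Σm = 64(1.0073) + 94(1.0087) = 159.2850 u; Δm = 1.39600 u; E_B = 1300.4 MeV; E_B/A = 8.230 MeV
carbon-14: Σm = 6(1.0073) + 8(1.0087) = 14.1134 u; Δm = 0.113449 u; E_B = 105.678 MeV; E_B/A = 7.548 MeV
gadolinium-158 has the higher binding energy per nucleon, so it is the more tightly bound nucleus.

gadolinium-158; 8.23 MeV/nucleon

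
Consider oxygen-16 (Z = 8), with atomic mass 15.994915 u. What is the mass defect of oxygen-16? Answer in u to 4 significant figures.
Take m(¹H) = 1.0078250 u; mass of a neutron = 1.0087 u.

The nucleus contains 8 protons and 16 − 8 = 8 neutrons.
Mass of separated nucleons = 8(1.0078250) + 8(1.0087) = 8.0626000 + 8.0696 = 16.1322000 u
The mass defect is 16.1322000 − 15.994915 = 0.1372850 u.

0.1373 u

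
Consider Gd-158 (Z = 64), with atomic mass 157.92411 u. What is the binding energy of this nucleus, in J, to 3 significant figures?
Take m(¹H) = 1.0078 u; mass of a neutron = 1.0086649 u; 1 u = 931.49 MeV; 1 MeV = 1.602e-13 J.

2.07e-10 J

The nucleus contains 64 protons and 158 − 64 = 94 neutrons.
Total constituent mass: 64 × 1.0078 + 94 × 1.0086649 = 159.3137006 u
The mass defect is 159.3137006 − 157.92411 = 1.3895906 u.
Binding energy = Δm·c² = 1.3895906 × 931.49 MeV/u = 1294.39 MeV
In joules: 1294.39 MeV × 1.602e-13 J/MeV = 2.0736e-10 J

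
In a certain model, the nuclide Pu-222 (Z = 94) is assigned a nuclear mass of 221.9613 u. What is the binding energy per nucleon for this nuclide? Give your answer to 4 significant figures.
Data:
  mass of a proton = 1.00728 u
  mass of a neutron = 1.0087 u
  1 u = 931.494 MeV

7.706 MeV/nucleon

With 94 protons and 128 neutrons (A = 222):
Total constituent mass: 94 × 1.00728 + 128 × 1.0087 = 223.79792 u
The mass defect is 223.79792 − 221.9613 = 1.83662 u.
Binding energy = Δm·c² = 1.83662 × 931.494 MeV/u = 1710.80 MeV
BE/A = 1710.80 MeV / 222 = 7.706 MeV/nucleon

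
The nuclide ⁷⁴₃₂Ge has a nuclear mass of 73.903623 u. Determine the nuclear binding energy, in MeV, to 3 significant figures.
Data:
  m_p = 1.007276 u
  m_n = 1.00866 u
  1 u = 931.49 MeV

Z = 32, so N = A − Z = 74 − 32 = 42.
Mass of separated nucleons = 32(1.007276) + 42(1.00866) = 32.232832 + 42.36372 = 74.596552 u
Mass defect Δm = 74.596552 − 73.903623 = 0.692929 u
Binding energy = Δm·c² = 0.692929 × 931.49 MeV/u = 645.456 MeV

645 MeV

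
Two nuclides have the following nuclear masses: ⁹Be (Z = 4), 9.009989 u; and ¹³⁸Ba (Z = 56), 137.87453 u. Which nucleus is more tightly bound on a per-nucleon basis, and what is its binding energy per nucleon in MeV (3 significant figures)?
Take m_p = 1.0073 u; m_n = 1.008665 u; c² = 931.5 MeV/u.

¹³⁸Ba; 8.40 MeV/nucleon

⁹Be: Σm = 4(1.0073) + 5(1.008665) = 9.072525 u; Δm = 0.062536 u; E_B = 58.252 MeV; E_B/A = 6.472 MeV
¹³⁸Ba: Σm = 56(1.0073) + 82(1.008665) = 139.119330 u; Δm = 1.244800 u; E_B = 1159.5 MeV; E_B/A = 8.402 MeV
¹³⁸Ba has the higher binding energy per nucleon, so it is the more tightly bound nucleus.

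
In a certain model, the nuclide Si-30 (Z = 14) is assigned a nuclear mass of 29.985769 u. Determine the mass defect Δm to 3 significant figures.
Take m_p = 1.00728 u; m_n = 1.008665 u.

The nucleus contains 14 protons and 30 − 14 = 16 neutrons.
Mass of separated nucleons = 14(1.00728) + 16(1.008665) = 14.10192 + 16.138640 = 30.240560 u
The mass defect is 30.240560 − 29.985769 = 0.254791 u.

0.255 u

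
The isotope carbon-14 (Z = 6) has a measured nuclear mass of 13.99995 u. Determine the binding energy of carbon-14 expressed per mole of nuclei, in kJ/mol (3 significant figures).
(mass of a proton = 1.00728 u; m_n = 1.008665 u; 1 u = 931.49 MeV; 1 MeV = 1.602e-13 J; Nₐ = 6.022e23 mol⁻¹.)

Total constituent mass: 6 × 1.00728 + 8 × 1.008665 = 14.113000 u
Mass defect Δm = 14.113000 − 13.99995 = 0.113050 u
Converting to energy: 0.113050 u × 931.49 MeV/u = 105.305 MeV
Per nucleus in joules: 105.305 MeV × 1.602e-13 J/MeV = 1.6870e-11 J
Per mole: 1.6870e-11 J × 6.022e23 mol⁻¹ = 1.0159e+13 J/mol

1.02e+10 kJ/mol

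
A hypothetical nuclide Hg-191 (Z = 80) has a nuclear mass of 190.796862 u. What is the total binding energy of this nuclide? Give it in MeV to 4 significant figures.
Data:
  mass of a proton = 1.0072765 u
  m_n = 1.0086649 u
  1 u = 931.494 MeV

1627 MeV

Mass of separated nucleons = 80(1.0072765) + 111(1.0086649) = 80.5821200 + 111.9618039 = 192.5439239 u
The mass defect is 192.5439239 − 190.796862 = 1.7470619 u.
Binding energy = Δm·c² = 1.7470619 × 931.494 MeV/u = 1627.38 MeV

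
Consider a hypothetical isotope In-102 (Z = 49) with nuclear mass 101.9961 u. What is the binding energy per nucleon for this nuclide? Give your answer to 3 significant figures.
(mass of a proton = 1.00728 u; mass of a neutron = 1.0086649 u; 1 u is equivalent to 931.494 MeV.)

7.49 MeV/nucleon

Z = 49, so N = A − Z = 102 − 49 = 53.
Total constituent mass: 49 × 1.00728 + 53 × 1.0086649 = 102.8159597 u
The mass defect is 102.8159597 − 101.9961 = 0.8198597 u.
Converting to energy: 0.8198597 u × 931.494 MeV/u = 763.694 MeV
BE/A = 763.694 MeV / 102 = 7.487 MeV/nucleon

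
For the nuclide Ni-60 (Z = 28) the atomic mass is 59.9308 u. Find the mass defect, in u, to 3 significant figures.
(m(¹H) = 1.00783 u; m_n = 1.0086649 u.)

Σm = 28·m(¹H) + 32·m_n = 28.21924 + 32.2772768 = 60.4965168 u
The mass defect is 60.4965168 − 59.9308 = 0.5657168 u.

0.566 u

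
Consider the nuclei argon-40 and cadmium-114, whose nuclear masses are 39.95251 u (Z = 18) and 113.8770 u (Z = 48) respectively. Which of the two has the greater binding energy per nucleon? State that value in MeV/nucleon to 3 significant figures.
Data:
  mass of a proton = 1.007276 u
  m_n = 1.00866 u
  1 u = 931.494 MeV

argon-40: Σm = 18(1.007276) + 22(1.00866) = 40.321488 u; Δm = 0.368978 u; E_B = 343.70 MeV; E_B/A = 8.593 MeV
cadmium-114: Σm = 48(1.007276) + 66(1.00866) = 114.920808 u; Δm = 1.043808 u; E_B = 972.30 MeV; E_B/A = 8.529 MeV
argon-40 has the higher binding energy per nucleon, so it is the more tightly bound nucleus.

argon-40; 8.59 MeV/nucleon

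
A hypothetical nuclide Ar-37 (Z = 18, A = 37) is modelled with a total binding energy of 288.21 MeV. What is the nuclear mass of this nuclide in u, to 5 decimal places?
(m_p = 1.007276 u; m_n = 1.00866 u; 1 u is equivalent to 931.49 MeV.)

Mass defect = 288.21 MeV / (931.49 MeV/u) = 0.3094075 u
Constituent mass = 18(1.007276) + 19(1.00866) = 37.295508 u
Nuclear mass = 37.295508 − 0.3094075 = 36.9861005 u ≈ 36.98610 u (to 5 decimal places)

36.98610 u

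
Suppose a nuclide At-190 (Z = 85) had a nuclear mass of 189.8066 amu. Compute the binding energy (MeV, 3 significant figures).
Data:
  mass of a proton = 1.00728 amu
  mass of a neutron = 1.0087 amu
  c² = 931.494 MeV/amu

Z = 85, so N = A − Z = 190 − 85 = 105.
Σm = 85·m_p + 105·m_n = 85.61880 + 105.9135 = 191.53230 amu
Δm = 191.53230 − 189.8066 = 1.72570 amu
Binding energy = Δm·c² = 1.72570 × 931.494 MeV/amu = 1607.48 MeV

1610 MeV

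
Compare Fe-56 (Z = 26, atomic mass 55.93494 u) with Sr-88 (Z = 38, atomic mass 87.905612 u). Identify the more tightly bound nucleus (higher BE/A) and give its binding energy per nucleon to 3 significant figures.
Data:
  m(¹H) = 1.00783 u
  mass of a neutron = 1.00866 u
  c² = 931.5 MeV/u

Fe-56: Σm = 26(1.00783) + 30(1.00866) = 56.46338 u; Δm = 0.52844 u; E_B = 492.24 MeV; E_B/A = 8.790 MeV
Sr-88: Σm = 38(1.00783) + 50(1.00866) = 88.73054 u; Δm = 0.824928 u; E_B = 768.42 MeV; E_B/A = 8.732 MeV
Fe-56 has the higher binding energy per nucleon, so it is the more tightly bound nucleus.

Fe-56; 8.79 MeV/nucleon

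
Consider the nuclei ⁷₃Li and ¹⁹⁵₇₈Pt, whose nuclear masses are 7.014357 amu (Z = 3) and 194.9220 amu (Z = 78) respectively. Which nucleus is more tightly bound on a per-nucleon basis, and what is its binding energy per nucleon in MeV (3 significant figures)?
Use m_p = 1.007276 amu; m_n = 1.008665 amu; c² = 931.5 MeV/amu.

⁷₃Li: Σm = 3(1.007276) + 4(1.008665) = 7.056488 amu; Δm = 0.042131 amu; E_B = 39.245 MeV; E_B/A = 5.606 MeV
¹⁹⁵₇₈Pt: Σm = 78(1.007276) + 117(1.008665) = 196.581333 amu; Δm = 1.659333 amu; E_B = 1545.7 MeV; E_B/A = 7.927 MeV
¹⁹⁵₇₈Pt has the higher binding energy per nucleon, so it is the more tightly bound nucleus.

¹⁹⁵₇₈Pt; 7.93 MeV/nucleon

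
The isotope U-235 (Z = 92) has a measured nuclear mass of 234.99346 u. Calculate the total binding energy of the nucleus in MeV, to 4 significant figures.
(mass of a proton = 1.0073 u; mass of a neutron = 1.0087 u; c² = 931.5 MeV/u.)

1791 MeV

The nucleus contains 92 protons and 235 − 92 = 143 neutrons.
Total constituent mass: 92 × 1.0073 + 143 × 1.0087 = 236.9157 u
Δm = 236.9157 − 234.99346 = 1.92224 u
Converting to energy: 1.92224 u × 931.5 MeV/u = 1790.57 MeV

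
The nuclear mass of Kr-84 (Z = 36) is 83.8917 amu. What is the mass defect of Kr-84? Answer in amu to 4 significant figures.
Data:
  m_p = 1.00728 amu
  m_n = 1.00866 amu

0.7861 amu

Total constituent mass: 36 × 1.00728 + 48 × 1.00866 = 84.67776 amu
The mass defect is 84.67776 − 83.8917 = 0.78606 amu.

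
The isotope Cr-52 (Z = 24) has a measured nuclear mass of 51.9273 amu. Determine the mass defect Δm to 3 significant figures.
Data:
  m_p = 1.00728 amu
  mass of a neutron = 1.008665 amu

0.490 amu

Σm = 24·m_p + 28·m_n = 24.17472 + 28.242620 = 52.417340 amu
The mass defect is 52.417340 − 51.9273 = 0.490040 amu.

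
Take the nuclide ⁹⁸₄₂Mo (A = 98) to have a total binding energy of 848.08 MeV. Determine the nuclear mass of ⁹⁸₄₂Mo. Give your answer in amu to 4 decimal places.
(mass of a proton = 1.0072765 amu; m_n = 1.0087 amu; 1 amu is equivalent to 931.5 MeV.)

Mass defect = 848.08 MeV / (931.5 MeV/amu) = 0.910446 amu
Constituent mass = 42(1.0072765) + 56(1.0087) = 98.7928130 amu
Nuclear mass = 98.7928130 − 0.910446 = 97.8823670 amu ≈ 97.8824 amu (to 4 decimal places)

97.8824 amu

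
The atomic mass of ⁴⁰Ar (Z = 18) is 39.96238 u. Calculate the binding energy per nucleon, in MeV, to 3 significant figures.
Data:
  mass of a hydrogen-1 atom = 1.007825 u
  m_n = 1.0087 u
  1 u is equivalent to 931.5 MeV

Σm = 18·m(¹H) + 22·m_n = 18.140850 + 22.1914 = 40.332250 u
Δm = 40.332250 − 39.96238 = 0.369870 u
Converting to energy: 0.369870 u × 931.5 MeV/u = 344.534 MeV
BE/A = 344.534 MeV / 40 = 8.613 MeV/nucleon

8.61 MeV/nucleon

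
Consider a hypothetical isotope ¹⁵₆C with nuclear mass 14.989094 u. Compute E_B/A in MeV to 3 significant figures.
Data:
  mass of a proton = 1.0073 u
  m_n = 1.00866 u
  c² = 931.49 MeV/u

Z = 6, so N = A − Z = 15 − 6 = 9.
Mass of separated nucleons = 6(1.0073) + 9(1.00866) = 6.0438 + 9.07794 = 15.12174 u
The mass defect is 15.12174 − 14.989094 = 0.132646 u.
Converting to energy: 0.132646 u × 931.49 MeV/u = 123.558 MeV
Per nucleon: 123.558 / 15 = 8.237 MeV

8.24 MeV/nucleon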